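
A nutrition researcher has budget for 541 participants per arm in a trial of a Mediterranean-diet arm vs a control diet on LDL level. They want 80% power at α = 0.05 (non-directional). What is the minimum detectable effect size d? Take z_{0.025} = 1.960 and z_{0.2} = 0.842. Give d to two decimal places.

For two independent groups of n = 541 each: d_min = (z_{α/2} + z_β)·√(2/n).
z-sum = 1.960 + 0.842 = 2.802.
d_min = 2.802 × √(2/541) = 2.802 × 0.0608 = 0.170.

d_min ≈ 0.17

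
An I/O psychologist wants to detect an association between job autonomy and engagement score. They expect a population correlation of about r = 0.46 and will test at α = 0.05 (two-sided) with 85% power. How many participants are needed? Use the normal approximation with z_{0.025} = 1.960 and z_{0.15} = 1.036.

n = 40

Fisher's z: C = ½·ln((1+r)/(1−r)) = ½·ln(2.7037) = 0.4973.
n = ((z_{α/2} + z_β)/C)² + 3.
(1.960 + 1.036) / 0.4973 = 2.996 / 0.4973 = 6.025.
n = 6.025² + 3 = 36.29 + 3 = 39.3.
Round up.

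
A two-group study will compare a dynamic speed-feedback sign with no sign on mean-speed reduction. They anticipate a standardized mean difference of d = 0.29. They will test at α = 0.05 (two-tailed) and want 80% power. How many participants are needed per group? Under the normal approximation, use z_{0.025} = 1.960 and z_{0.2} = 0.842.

n = 187 per group

For two independent groups with equal n: n = 2·((z_{α/2} + z_β) / d)².
z_{α/2} + z_β = 1.960 + 0.842 = 2.802.
n = 2 × (2.802 / 0.29)² = 2 × 9.662² = 2 × 93.36 = 186.7.
Round up to the next whole participant.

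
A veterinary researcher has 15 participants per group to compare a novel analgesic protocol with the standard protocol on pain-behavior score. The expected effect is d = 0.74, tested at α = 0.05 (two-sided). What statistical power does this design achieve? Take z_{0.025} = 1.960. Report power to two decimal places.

For two equal groups, power = Φ(d·√(n/2) − z_{α/2}).
d·√(n/2) = 0.74 × √(15/2) = 0.74 × 2.739 = 2.027.
z_β = 2.027 − 1.960 = 0.067.
Power = Φ(0.067) = 0.527.

power ≈ 0.53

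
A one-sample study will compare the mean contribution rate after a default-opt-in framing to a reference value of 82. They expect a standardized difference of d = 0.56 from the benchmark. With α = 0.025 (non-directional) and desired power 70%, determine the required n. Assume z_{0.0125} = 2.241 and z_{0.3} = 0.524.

For a one-sample test: n = ((z_{α/2} + z_β) / d)².
z_{α/2} + z_β = 2.241 + 0.524 = 2.765.
n = (2.765 / 0.56)² = 4.938² = 24.38.
Round up.

n = 25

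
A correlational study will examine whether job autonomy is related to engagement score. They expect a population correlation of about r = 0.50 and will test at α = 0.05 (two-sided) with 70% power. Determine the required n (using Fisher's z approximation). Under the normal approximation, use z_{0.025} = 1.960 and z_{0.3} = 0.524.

n = 24

Fisher's z: C = ½·ln((1+r)/(1−r)) = ½·ln(3.0000) = 0.5493.
n = ((z_{α/2} + z_β)/C)² + 3.
(1.960 + 0.524) / 0.5493 = 2.484 / 0.5493 = 4.522.
n = 4.522² + 3 = 20.45 + 3 = 23.4.
Round up.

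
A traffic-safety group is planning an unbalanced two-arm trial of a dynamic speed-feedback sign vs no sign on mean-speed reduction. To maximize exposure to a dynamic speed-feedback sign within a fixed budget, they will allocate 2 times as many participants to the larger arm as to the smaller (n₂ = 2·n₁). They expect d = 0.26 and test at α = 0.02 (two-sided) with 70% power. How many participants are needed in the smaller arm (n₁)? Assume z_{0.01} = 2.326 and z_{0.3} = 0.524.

With allocation ratio k = n₂/n₁ = 2, Var(x̄₁−x̄₂) = σ²(1/n₁ + 1/(k·n₁)) = σ²·(k+1)/(k·n₁).
So n₁ = (1 + 1/k)·((z_{α/2} + z_β)/d)² = 1.500 × (2.850/0.26)².
n₁ = 1.500 × 120.16 = 180.2.
Round up: n₁ = 181, giving n₂ = 2 × 181 = 362.

n₁ = 181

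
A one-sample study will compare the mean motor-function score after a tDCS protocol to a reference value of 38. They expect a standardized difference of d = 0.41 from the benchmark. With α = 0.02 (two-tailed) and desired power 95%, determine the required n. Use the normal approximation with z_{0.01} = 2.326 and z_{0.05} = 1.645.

For a one-sample test: n = ((z_{α/2} + z_β) / d)².
z_{α/2} + z_β = 2.326 + 1.645 = 3.971.
n = (3.971 / 0.41)² = 9.685² = 93.81.
Round up.

n = 94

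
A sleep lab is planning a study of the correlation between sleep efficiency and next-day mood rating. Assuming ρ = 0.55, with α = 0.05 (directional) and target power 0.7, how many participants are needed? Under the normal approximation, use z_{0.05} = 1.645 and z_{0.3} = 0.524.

n = 16

Fisher's z: C = ½·ln((1+r)/(1−r)) = ½·ln(3.4444) = 0.6184.
n = ((z_{α} + z_β)/C)² + 3.
(1.645 + 0.524) / 0.6184 = 2.169 / 0.6184 = 3.507.
n = 3.507² + 3 = 12.30 + 3 = 15.3.
Round up.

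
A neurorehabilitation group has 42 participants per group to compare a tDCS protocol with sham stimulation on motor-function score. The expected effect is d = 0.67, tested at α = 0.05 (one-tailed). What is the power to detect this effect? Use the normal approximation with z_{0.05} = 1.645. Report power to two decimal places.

power ≈ 0.92

For two equal groups, power = Φ(d·√(n/2) − z_{α}).
d·√(n/2) = 0.67 × √(42/2) = 0.67 × 4.583 = 3.070.
z_β = 3.070 − 1.645 = 1.425.
Power = Φ(1.425) = 0.923.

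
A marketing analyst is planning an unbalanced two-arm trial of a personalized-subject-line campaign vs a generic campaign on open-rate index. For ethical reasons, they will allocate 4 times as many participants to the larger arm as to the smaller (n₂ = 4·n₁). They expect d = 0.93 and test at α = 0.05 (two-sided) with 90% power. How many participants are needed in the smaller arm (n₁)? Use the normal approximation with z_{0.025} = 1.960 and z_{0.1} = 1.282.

With allocation ratio k = n₂/n₁ = 4, Var(x̄₁−x̄₂) = σ²(1/n₁ + 1/(k·n₁)) = σ²·(k+1)/(k·n₁).
So n₁ = (1 + 1/k)·((z_{α/2} + z_β)/d)² = 1.250 × (3.242/0.93)².
n₁ = 1.250 × 12.15 = 15.2.
Round up: n₁ = 16, giving n₂ = 4 × 16 = 64.

n₁ = 16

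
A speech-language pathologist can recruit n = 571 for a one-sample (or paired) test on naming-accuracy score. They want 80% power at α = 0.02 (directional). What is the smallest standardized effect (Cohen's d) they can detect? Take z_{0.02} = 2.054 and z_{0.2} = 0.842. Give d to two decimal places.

For a single sample (or paired design) of n = 571: d_min = (z_{α} + z_β)/√n.
z-sum = 2.054 + 0.842 = 2.896.
d_min = 2.896 / √571 = 2.896 / 23.896 = 0.121.

d_min ≈ 0.12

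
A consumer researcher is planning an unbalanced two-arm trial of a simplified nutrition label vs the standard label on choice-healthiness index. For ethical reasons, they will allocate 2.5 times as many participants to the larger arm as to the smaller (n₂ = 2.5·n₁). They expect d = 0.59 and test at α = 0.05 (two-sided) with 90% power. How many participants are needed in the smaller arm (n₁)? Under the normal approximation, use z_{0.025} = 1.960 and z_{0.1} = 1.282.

With allocation ratio k = n₂/n₁ = 2.5, Var(x̄₁−x̄₂) = σ²(1/n₁ + 1/(k·n₁)) = σ²·(k+1)/(k·n₁).
So n₁ = (1 + 1/k)·((z_{α/2} + z_β)/d)² = 1.400 × (3.242/0.59)².
n₁ = 1.400 × 30.19 = 42.3.
Round up: n₁ = 43, giving n₂ = ⌈2.5 × 43⌉ = ⌈107.5⌉ = 108.

n₁ = 43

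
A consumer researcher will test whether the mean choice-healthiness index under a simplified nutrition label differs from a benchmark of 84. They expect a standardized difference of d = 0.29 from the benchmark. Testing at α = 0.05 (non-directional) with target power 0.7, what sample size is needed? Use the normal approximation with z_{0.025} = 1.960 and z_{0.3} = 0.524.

For a one-sample test: n = ((z_{α/2} + z_β) / d)².
z_{α/2} + z_β = 1.960 + 0.524 = 2.484.
n = (2.484 / 0.29)² = 8.566² = 73.37.
Round up.

n = 74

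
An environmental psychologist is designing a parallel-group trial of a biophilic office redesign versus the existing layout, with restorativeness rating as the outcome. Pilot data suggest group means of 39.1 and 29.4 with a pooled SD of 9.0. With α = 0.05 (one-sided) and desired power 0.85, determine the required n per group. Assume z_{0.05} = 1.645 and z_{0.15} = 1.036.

Cohen's d = |M₁ − M₂| / SD_pooled = |39.1 − 29.4| / 9.0 = 9.7 / 9.0 = 1.078.
For two independent groups with equal n: n = 2·((z_{α} + z_β) / d)².
z_{α} + z_β = 1.645 + 1.036 = 2.681.
n = 2 × (2.681 / 1.078)² = 2 × 2.487² = 2 × 6.19 = 12.4.
Round up to the next whole participant.

n = 13 per group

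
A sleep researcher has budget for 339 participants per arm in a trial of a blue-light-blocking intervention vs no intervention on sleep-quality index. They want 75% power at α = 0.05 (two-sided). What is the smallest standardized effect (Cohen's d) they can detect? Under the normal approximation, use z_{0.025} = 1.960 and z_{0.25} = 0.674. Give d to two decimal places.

d_min ≈ 0.20

For two independent groups of n = 339 each: d_min = (z_{α/2} + z_β)·√(2/n).
z-sum = 1.960 + 0.674 = 2.634.
d_min = 2.634 × √(2/339) = 2.634 × 0.0768 = 0.202.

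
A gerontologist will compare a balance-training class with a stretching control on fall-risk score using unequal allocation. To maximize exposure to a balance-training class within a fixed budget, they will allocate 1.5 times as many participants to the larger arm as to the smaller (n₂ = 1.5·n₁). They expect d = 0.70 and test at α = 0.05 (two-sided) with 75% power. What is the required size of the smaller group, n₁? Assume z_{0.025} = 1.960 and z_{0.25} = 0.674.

With allocation ratio k = n₂/n₁ = 1.5, Var(x̄₁−x̄₂) = σ²(1/n₁ + 1/(k·n₁)) = σ²·(k+1)/(k·n₁).
So n₁ = (1 + 1/k)·((z_{α/2} + z_β)/d)² = 1.667 × (2.634/0.70)².
n₁ = 1.667 × 14.16 = 23.6.
Round up: n₁ = 24, giving n₂ = 1.5 × 24 = 36.

n₁ = 24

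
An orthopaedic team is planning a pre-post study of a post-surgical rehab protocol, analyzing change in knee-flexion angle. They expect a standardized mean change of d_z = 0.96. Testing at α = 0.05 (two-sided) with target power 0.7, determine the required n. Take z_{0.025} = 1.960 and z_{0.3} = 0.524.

n = 7 pairs

For a paired (one-sample on differences) test: n = ((z_{α/2} + z_β) / d)².
z_{α/2} + z_β = 1.960 + 0.524 = 2.484.
n = (2.484 / 0.96)² = 2.587² = 6.70.
Round up.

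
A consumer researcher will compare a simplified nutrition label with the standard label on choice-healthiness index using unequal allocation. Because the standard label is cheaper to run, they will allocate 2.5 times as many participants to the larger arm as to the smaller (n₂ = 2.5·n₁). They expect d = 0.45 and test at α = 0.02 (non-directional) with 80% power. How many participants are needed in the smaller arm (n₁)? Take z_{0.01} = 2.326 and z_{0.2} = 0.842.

With allocation ratio k = n₂/n₁ = 2.5, Var(x̄₁−x̄₂) = σ²(1/n₁ + 1/(k·n₁)) = σ²·(k+1)/(k·n₁).
So n₁ = (1 + 1/k)·((z_{α/2} + z_β)/d)² = 1.400 × (3.168/0.45)².
n₁ = 1.400 × 49.56 = 69.4.
Round up: n₁ = 70, giving n₂ = 2.5 × 70 = 175.

n₁ = 70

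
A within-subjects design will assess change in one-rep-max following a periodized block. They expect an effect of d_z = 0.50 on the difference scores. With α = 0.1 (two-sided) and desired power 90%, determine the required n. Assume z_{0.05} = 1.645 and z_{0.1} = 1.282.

n = 35 pairs

For a paired (one-sample on differences) test: n = ((z_{α/2} + z_β) / d)².
z_{α/2} + z_β = 1.645 + 1.282 = 2.927.
n = (2.927 / 0.50)² = 5.854² = 34.27.
Round up.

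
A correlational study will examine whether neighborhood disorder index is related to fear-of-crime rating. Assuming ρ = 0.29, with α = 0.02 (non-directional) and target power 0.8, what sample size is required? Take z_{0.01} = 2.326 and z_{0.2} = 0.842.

Fisher's z: C = ½·ln((1+r)/(1−r)) = ½·ln(1.8169) = 0.2986.
n = ((z_{α/2} + z_β)/C)² + 3.
(2.326 + 0.842) / 0.2986 = 3.168 / 0.2986 = 10.610.
n = 10.610² + 3 = 112.56 + 3 = 115.6.
Round up.

n = 116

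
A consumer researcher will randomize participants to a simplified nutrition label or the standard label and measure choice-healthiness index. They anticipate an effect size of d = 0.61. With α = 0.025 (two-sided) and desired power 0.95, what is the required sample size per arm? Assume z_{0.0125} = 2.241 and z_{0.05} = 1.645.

For two independent groups with equal n: n = 2·((z_{α/2} + z_β) / d)².
z_{α/2} + z_β = 2.241 + 1.645 = 3.886.
n = 2 × (3.886 / 0.61)² = 2 × 6.370² = 2 × 40.58 = 81.2.
Round up to the next whole participant.

n = 82 per group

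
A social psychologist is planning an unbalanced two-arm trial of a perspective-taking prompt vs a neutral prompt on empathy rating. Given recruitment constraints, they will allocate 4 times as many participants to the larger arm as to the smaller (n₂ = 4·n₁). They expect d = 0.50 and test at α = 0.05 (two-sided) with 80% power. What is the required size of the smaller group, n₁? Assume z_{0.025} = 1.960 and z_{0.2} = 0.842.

With allocation ratio k = n₂/n₁ = 4, Var(x̄₁−x̄₂) = σ²(1/n₁ + 1/(k·n₁)) = σ²·(k+1)/(k·n₁).
So n₁ = (1 + 1/k)·((z_{α/2} + z_β)/d)² = 1.250 × (2.802/0.50)².
n₁ = 1.250 × 31.40 = 39.3.
Round up: n₁ = 40, giving n₂ = 4 × 40 = 160.

n₁ = 40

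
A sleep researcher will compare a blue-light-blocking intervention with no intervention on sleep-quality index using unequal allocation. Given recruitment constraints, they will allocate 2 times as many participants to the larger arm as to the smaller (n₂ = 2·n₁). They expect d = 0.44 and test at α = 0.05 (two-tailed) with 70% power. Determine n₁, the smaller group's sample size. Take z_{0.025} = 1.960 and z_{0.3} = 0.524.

n₁ = 48

With allocation ratio k = n₂/n₁ = 2, Var(x̄₁−x̄₂) = σ²(1/n₁ + 1/(k·n₁)) = σ²·(k+1)/(k·n₁).
So n₁ = (1 + 1/k)·((z_{α/2} + z_β)/d)² = 1.500 × (2.484/0.44)².
n₁ = 1.500 × 31.87 = 47.8.
Round up: n₁ = 48, giving n₂ = 2 × 48 = 96.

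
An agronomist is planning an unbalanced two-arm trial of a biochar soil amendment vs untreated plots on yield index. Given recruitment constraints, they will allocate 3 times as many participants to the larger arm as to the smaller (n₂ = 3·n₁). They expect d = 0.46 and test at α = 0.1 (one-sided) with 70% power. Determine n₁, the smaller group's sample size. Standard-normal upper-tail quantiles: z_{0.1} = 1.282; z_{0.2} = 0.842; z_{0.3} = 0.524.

With allocation ratio k = n₂/n₁ = 3, Var(x̄₁−x̄₂) = σ²(1/n₁ + 1/(k·n₁)) = σ²·(k+1)/(k·n₁).
So n₁ = (1 + 1/k)·((z_{α} + z_β)/d)² = 1.333 × (1.806/0.46)².
n₁ = 1.333 × 15.41 = 20.6.
Round up: n₁ = 21, giving n₂ = 3 × 21 = 63.

n₁ = 21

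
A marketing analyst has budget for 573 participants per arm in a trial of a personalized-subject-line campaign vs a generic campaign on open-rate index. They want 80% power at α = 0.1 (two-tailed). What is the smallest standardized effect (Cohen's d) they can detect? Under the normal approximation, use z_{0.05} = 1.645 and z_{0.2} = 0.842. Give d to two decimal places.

For two independent groups of n = 573 each: d_min = (z_{α/2} + z_β)·√(2/n).
z-sum = 1.645 + 0.842 = 2.487.
d_min = 2.487 × √(2/573) = 2.487 × 0.0591 = 0.147.

d_min ≈ 0.15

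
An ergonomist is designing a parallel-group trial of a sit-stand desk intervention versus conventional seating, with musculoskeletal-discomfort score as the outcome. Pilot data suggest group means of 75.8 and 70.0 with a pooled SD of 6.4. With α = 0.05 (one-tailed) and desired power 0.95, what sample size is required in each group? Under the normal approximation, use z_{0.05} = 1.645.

n = 27 per group

Cohen's d = |M₁ − M₂| / SD_pooled = |75.8 − 70.0| / 6.4 = 5.8 / 6.4 = 0.906.
For two independent groups with equal n: n = 2·((z_{α} + z_β) / d)².
z_{α} + z_β = 1.645 + 1.645 = 3.290.
n = 2 × (3.290 / 0.906)² = 2 × 3.631² = 2 × 13.19 = 26.4.
Round up to the next whole participant.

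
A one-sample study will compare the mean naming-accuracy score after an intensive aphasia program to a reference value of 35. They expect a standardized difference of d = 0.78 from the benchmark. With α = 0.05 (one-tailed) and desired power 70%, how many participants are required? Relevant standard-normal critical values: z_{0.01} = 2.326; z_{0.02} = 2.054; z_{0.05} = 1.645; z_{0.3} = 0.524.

For a one-sample test: n = ((z_{α} + z_β) / d)².
z_{α} + z_β = 1.645 + 0.524 = 2.169.
n = (2.169 / 0.78)² = 2.781² = 7.73.
Round up.

n = 8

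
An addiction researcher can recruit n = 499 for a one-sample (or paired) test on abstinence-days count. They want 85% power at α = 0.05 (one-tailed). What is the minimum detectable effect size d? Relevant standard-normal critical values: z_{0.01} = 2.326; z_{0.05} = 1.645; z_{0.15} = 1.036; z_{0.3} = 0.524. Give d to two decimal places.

d_min ≈ 0.12

For a single sample (or paired design) of n = 499: d_min = (z_{α} + z_β)/√n.
z-sum = 1.645 + 1.036 = 2.681.
d_min = 2.681 / √499 = 2.681 / 22.338 = 0.120.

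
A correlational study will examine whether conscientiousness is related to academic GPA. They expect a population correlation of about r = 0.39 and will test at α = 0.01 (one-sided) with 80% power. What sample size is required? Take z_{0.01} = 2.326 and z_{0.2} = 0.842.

Fisher's z: C = ½·ln((1+r)/(1−r)) = ½·ln(2.2787) = 0.4118.
n = ((z_{α} + z_β)/C)² + 3.
(2.326 + 0.842) / 0.4118 = 3.168 / 0.4118 = 7.693.
n = 7.693² + 3 = 59.18 + 3 = 62.2.
Round up.

n = 63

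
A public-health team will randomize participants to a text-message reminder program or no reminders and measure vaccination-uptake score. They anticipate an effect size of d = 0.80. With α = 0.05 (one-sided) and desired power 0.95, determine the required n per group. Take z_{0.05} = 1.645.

n = 34 per group

For two independent groups with equal n: n = 2·((z_{α} + z_β) / d)².
z_{α} + z_β = 1.645 + 1.645 = 3.290.
n = 2 × (3.290 / 0.80)² = 2 × 4.112² = 2 × 16.91 = 33.8.
Round up to the next whole participant.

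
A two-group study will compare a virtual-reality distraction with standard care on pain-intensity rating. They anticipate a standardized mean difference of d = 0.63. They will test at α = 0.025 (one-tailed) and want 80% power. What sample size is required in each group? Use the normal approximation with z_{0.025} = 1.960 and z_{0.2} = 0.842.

n = 40 per group

For two independent groups with equal n: n = 2·((z_{α} + z_β) / d)².
z_{α} + z_β = 1.960 + 0.842 = 2.802.
n = 2 × (2.802 / 0.63)² = 2 × 4.448² = 2 × 19.78 = 39.6.
Round up to the next whole participant.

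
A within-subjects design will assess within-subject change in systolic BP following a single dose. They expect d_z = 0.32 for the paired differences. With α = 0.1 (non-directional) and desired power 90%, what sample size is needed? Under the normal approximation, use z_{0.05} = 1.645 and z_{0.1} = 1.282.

n = 84 pairs

For a paired (one-sample on differences) test: n = ((z_{α/2} + z_β) / d)².
z_{α/2} + z_β = 1.645 + 1.282 = 2.927.
n = (2.927 / 0.32)² = 9.147² = 83.67.
Round up.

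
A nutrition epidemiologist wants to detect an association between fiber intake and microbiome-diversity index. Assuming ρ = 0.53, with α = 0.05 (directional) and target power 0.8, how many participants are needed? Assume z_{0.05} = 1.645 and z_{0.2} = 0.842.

n = 21

Fisher's z: C = ½·ln((1+r)/(1−r)) = ½·ln(3.2553) = 0.5901.
n = ((z_{α} + z_β)/C)² + 3.
(1.645 + 0.842) / 0.5901 = 2.487 / 0.5901 = 4.215.
n = 4.215² + 3 = 17.76 + 3 = 20.8.
Round up.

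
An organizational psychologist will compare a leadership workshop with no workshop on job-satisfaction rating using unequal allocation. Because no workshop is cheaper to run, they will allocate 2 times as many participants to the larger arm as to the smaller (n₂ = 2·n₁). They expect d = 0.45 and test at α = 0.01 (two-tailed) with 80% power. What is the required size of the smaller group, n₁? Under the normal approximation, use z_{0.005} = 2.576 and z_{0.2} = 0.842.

With allocation ratio k = n₂/n₁ = 2, Var(x̄₁−x̄₂) = σ²(1/n₁ + 1/(k·n₁)) = σ²·(k+1)/(k·n₁).
So n₁ = (1 + 1/k)·((z_{α/2} + z_β)/d)² = 1.500 × (3.418/0.45)².
n₁ = 1.500 × 57.69 = 86.5.
Round up: n₁ = 87, giving n₂ = 2 × 87 = 174.

n₁ = 87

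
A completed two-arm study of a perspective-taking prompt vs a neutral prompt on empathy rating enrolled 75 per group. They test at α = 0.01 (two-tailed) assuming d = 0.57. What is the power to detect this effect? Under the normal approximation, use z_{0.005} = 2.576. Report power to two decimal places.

power ≈ 0.82

For two equal groups, power = Φ(d·√(n/2) − z_{α/2}).
d·√(n/2) = 0.57 × √(75/2) = 0.57 × 6.124 = 3.491.
z_β = 3.491 − 2.576 = 0.915.
Power = Φ(0.915) = 0.820.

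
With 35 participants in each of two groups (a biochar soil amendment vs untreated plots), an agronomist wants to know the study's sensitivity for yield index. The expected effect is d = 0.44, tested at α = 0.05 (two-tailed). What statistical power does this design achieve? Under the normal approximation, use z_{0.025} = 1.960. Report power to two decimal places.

For two equal groups, power = Φ(d·√(n/2) − z_{α/2}).
d·√(n/2) = 0.44 × √(35/2) = 0.44 × 4.183 = 1.841.
z_β = 1.841 − 1.960 = -0.119.
Power = Φ(-0.119) = 0.452.

power ≈ 0.45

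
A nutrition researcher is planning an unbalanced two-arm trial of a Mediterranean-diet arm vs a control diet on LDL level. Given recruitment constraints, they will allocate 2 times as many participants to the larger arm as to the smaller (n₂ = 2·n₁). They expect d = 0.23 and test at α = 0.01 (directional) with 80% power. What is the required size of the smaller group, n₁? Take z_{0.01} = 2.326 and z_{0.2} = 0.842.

n₁ = 285

With allocation ratio k = n₂/n₁ = 2, Var(x̄₁−x̄₂) = σ²(1/n₁ + 1/(k·n₁)) = σ²·(k+1)/(k·n₁).
So n₁ = (1 + 1/k)·((z_{α} + z_β)/d)² = 1.500 × (3.168/0.23)².
n₁ = 1.500 × 189.72 = 284.6.
Round up: n₁ = 285, giving n₂ = 2 × 285 = 570.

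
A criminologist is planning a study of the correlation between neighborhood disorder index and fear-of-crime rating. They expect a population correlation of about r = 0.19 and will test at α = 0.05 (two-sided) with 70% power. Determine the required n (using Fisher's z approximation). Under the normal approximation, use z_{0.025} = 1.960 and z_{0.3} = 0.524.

Fisher's z: C = ½·ln((1+r)/(1−r)) = ½·ln(1.4691) = 0.1923.
n = ((z_{α/2} + z_β)/C)² + 3.
(1.960 + 0.524) / 0.1923 = 2.484 / 0.1923 = 12.917.
n = 12.917² + 3 = 166.86 + 3 = 169.9.
Round up.

n = 170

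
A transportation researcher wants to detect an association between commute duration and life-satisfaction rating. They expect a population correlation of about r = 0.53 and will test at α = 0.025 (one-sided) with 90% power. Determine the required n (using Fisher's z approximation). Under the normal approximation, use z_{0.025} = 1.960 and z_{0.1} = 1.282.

Fisher's z: C = ½·ln((1+r)/(1−r)) = ½·ln(3.2553) = 0.5901.
n = ((z_{α} + z_β)/C)² + 3.
(1.960 + 1.282) / 0.5901 = 3.242 / 0.5901 = 5.494.
n = 5.494² + 3 = 30.18 + 3 = 33.2.
Round up.

n = 34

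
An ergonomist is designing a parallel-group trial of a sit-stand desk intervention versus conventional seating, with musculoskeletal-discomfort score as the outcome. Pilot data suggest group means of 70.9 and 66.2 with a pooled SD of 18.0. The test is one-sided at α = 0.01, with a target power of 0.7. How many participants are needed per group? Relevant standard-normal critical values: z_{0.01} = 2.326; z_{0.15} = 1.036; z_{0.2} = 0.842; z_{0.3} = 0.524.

Cohen's d = |M₁ − M₂| / SD_pooled = |70.9 − 66.2| / 18.0 = 4.7 / 18.0 = 0.261.
For two independent groups with equal n: n = 2·((z_{α} + z_β) / d)².
z_{α} + z_β = 2.326 + 0.524 = 2.850.
n = 2 × (2.850 / 0.261)² = 2 × 10.920² = 2 × 119.24 = 238.5.
Round up to the next whole participant.

n = 239 per group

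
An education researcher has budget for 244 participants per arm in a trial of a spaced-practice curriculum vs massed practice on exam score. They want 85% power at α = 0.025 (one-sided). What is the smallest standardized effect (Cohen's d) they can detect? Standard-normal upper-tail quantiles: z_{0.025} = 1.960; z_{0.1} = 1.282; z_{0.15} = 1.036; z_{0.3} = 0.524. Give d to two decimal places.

For two independent groups of n = 244 each: d_min = (z_{α} + z_β)·√(2/n).
z-sum = 1.960 + 1.036 = 2.996.
d_min = 2.996 × √(2/244) = 2.996 × 0.0905 = 0.271.

d_min ≈ 0.27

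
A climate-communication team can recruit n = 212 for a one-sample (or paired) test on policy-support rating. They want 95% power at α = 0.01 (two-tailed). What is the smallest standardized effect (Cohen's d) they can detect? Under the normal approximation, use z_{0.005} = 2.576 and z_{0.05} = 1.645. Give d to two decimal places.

d_min ≈ 0.29

For a single sample (or paired design) of n = 212: d_min = (z_{α/2} + z_β)/√n.
z-sum = 2.576 + 1.645 = 4.221.
d_min = 4.221 / √212 = 4.221 / 14.560 = 0.290.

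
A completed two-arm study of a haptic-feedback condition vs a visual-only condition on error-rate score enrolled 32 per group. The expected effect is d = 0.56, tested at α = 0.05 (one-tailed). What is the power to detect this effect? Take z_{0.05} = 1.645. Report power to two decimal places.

For two equal groups, power = Φ(d·√(n/2) − z_{α}).
d·√(n/2) = 0.56 × √(32/2) = 0.56 × 4.000 = 2.240.
z_β = 2.240 − 1.645 = 0.595.
Power = Φ(0.595) = 0.724.

power ≈ 0.72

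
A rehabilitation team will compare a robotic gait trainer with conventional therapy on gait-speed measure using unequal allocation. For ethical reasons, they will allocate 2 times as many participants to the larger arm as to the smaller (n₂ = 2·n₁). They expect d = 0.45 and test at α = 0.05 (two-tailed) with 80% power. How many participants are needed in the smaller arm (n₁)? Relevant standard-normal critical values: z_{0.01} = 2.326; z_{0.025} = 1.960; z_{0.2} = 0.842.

With allocation ratio k = n₂/n₁ = 2, Var(x̄₁−x̄₂) = σ²(1/n₁ + 1/(k·n₁)) = σ²·(k+1)/(k·n₁).
So n₁ = (1 + 1/k)·((z_{α/2} + z_β)/d)² = 1.500 × (2.802/0.45)².
n₁ = 1.500 × 38.77 = 58.2.
Round up: n₁ = 59, giving n₂ = 2 × 59 = 118.

n₁ = 59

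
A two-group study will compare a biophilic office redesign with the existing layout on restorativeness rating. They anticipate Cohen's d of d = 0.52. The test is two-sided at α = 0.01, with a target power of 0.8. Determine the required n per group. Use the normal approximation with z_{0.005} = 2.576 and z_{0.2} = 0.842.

n = 87 per group

For two independent groups with equal n: n = 2·((z_{α/2} + z_β) / d)².
z_{α/2} + z_β = 2.576 + 0.842 = 3.418.
n = 2 × (3.418 / 0.52)² = 2 × 6.573² = 2 × 43.21 = 86.4.
Round up to the next whole participant.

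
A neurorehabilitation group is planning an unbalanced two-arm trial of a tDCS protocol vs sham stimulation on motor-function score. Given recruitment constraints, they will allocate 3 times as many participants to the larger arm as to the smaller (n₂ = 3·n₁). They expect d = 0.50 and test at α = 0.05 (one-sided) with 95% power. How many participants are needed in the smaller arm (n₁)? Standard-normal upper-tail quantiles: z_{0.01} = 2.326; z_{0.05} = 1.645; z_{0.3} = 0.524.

n₁ = 58

With allocation ratio k = n₂/n₁ = 3, Var(x̄₁−x̄₂) = σ²(1/n₁ + 1/(k·n₁)) = σ²·(k+1)/(k·n₁).
So n₁ = (1 + 1/k)·((z_{α} + z_β)/d)² = 1.333 × (3.290/0.50)².
n₁ = 1.333 × 43.30 = 57.7.
Round up: n₁ = 58, giving n₂ = 3 × 58 = 174.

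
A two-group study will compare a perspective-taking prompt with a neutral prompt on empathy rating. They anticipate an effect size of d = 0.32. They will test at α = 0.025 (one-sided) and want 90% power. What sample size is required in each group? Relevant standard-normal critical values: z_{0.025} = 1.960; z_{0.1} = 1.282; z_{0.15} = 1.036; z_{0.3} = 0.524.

For two independent groups with equal n: n = 2·((z_{α} + z_β) / d)².
z_{α} + z_β = 1.960 + 1.282 = 3.242.
n = 2 × (3.242 / 0.32)² = 2 × 10.131² = 2 × 102.64 = 205.3.
Round up to the next whole participant.

n = 206 per group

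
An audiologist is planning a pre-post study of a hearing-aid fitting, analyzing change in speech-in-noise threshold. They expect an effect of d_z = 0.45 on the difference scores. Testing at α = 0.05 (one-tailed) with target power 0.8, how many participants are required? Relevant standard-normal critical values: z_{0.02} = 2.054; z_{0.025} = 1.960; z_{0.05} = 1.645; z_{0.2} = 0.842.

For a paired (one-sample on differences) test: n = ((z_{α} + z_β) / d)².
z_{α} + z_β = 1.645 + 0.842 = 2.487.
n = (2.487 / 0.45)² = 5.527² = 30.54.
Round up.

n = 31 pairs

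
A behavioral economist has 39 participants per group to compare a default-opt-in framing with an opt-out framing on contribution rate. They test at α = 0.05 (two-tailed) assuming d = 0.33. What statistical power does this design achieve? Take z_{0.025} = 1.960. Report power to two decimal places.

power ≈ 0.31

For two equal groups, power = Φ(d·√(n/2) − z_{α/2}).
d·√(n/2) = 0.33 × √(39/2) = 0.33 × 4.416 = 1.457.
z_β = 1.457 − 1.960 = -0.503.
Power = Φ(-0.503) = 0.308.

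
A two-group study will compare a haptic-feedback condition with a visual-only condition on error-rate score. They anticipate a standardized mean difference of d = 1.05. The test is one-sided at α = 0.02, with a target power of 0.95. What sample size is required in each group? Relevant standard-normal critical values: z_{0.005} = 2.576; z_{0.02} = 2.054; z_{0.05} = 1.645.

n = 25 per group

For two independent groups with equal n: n = 2·((z_{α} + z_β) / d)².
z_{α} + z_β = 2.054 + 1.645 = 3.699.
n = 2 × (3.699 / 1.05)² = 2 × 3.523² = 2 × 12.41 = 24.8.
Round up to the next whole participant.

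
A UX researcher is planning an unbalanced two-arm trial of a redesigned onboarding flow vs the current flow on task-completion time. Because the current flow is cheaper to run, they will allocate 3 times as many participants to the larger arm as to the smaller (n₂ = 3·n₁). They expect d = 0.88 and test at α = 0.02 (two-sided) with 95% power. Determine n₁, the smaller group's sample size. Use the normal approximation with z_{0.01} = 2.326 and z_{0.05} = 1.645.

n₁ = 28

With allocation ratio k = n₂/n₁ = 3, Var(x̄₁−x̄₂) = σ²(1/n₁ + 1/(k·n₁)) = σ²·(k+1)/(k·n₁).
So n₁ = (1 + 1/k)·((z_{α/2} + z_β)/d)² = 1.333 × (3.971/0.88)².
n₁ = 1.333 × 20.36 = 27.2.
Round up: n₁ = 28, giving n₂ = 3 × 28 = 84.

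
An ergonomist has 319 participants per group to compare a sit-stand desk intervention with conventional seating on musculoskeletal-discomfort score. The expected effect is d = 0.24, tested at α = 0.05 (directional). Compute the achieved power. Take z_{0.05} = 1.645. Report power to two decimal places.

For two equal groups, power = Φ(d·√(n/2) − z_{α}).
d·√(n/2) = 0.24 × √(319/2) = 0.24 × 12.629 = 3.031.
z_β = 3.031 − 1.645 = 1.386.
Power = Φ(1.386) = 0.917.

power ≈ 0.92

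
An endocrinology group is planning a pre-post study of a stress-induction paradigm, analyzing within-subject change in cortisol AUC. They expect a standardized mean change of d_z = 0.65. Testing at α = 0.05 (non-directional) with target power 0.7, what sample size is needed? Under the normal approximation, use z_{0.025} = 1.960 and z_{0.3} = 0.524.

n = 15 pairs

For a paired (one-sample on differences) test: n = ((z_{α/2} + z_β) / d)².
z_{α/2} + z_β = 1.960 + 0.524 = 2.484.
n = (2.484 / 0.65)² = 3.822² = 14.60.
Round up.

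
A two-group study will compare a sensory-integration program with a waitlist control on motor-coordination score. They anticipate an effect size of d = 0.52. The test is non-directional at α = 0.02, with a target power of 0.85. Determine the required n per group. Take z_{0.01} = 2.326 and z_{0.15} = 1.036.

n = 84 per group

For two independent groups with equal n: n = 2·((z_{α/2} + z_β) / d)².
z_{α/2} + z_β = 2.326 + 1.036 = 3.362.
n = 2 × (3.362 / 0.52)² = 2 × 6.465² = 2 × 41.80 = 83.6.
Round up to the next whole participant.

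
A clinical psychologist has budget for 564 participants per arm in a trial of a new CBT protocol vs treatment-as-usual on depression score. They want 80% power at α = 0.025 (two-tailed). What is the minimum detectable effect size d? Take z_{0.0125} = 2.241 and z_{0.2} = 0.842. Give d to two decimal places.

For two independent groups of n = 564 each: d_min = (z_{α/2} + z_β)·√(2/n).
z-sum = 2.241 + 0.842 = 3.083.
d_min = 3.083 × √(2/564) = 3.083 × 0.0595 = 0.184.

d_min ≈ 0.18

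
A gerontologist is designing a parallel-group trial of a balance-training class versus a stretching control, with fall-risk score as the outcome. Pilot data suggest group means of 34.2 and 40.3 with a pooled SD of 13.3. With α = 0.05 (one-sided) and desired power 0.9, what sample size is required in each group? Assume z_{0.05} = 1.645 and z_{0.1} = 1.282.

Cohen's d = |M₁ − M₂| / SD_pooled = |34.2 − 40.3| / 13.3 = 6.1 / 13.3 = 0.459.
For two independent groups with equal n: n = 2·((z_{α} + z_β) / d)².
z_{α} + z_β = 1.645 + 1.282 = 2.927.
n = 2 × (2.927 / 0.459)² = 2 × 6.377² = 2 × 40.66 = 81.3.
Round up to the next whole participant.

n = 82 per group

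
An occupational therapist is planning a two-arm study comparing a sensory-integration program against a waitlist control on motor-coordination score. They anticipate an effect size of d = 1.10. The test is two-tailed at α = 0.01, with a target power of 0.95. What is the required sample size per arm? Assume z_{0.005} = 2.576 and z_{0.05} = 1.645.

n = 30 per group

For two independent groups with equal n: n = 2·((z_{α/2} + z_β) / d)².
z_{α/2} + z_β = 2.576 + 1.645 = 4.221.
n = 2 × (4.221 / 1.10)² = 2 × 3.837² = 2 × 14.72 = 29.4.
Round up to the next whole participant.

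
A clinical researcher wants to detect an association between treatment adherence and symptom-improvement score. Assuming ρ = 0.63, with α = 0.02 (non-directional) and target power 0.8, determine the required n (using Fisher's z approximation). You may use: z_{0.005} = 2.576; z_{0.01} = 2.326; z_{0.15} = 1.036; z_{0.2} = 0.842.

n = 22

Fisher's z: C = ½·ln((1+r)/(1−r)) = ½·ln(4.4054) = 0.7414.
n = ((z_{α/2} + z_β)/C)² + 3.
(2.326 + 0.842) / 0.7414 = 3.168 / 0.7414 = 4.273.
n = 4.273² + 3 = 18.26 + 3 = 21.3.
Round up.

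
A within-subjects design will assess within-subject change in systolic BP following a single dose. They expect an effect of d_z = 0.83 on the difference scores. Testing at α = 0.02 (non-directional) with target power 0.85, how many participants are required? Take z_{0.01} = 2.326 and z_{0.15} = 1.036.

For a paired (one-sample on differences) test: n = ((z_{α/2} + z_β) / d)².
z_{α/2} + z_β = 2.326 + 1.036 = 3.362.
n = (3.362 / 0.83)² = 4.051² = 16.41.
Round up.

n = 17 pairs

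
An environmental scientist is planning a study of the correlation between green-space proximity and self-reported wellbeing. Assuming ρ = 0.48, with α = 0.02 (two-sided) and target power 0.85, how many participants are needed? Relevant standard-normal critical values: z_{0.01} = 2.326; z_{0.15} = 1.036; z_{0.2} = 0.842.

Fisher's z: C = ½·ln((1+r)/(1−r)) = ½·ln(2.8462) = 0.5230.
n = ((z_{α/2} + z_β)/C)² + 3.
(2.326 + 1.036) / 0.5230 = 3.362 / 0.5230 = 6.428.
n = 6.428² + 3 = 41.32 + 3 = 44.3.
Round up.

n = 45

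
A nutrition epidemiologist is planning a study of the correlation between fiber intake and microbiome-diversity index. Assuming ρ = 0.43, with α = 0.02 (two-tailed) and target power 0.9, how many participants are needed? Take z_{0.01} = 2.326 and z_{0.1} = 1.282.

Fisher's z: C = ½·ln((1+r)/(1−r)) = ½·ln(2.5088) = 0.4599.
n = ((z_{α/2} + z_β)/C)² + 3.
(2.326 + 1.282) / 0.4599 = 3.608 / 0.4599 = 7.845.
n = 7.845² + 3 = 61.55 + 3 = 64.5.
Round up.

n = 65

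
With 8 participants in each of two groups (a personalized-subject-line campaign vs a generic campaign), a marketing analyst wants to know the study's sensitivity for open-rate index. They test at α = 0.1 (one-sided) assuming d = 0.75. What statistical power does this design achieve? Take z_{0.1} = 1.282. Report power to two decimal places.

power ≈ 0.59

For two equal groups, power = Φ(d·√(n/2) − z_{α}).
d·√(n/2) = 0.75 × √(8/2) = 0.75 × 2.000 = 1.500.
z_β = 1.500 − 1.282 = 0.218.
Power = Φ(0.218) = 0.586.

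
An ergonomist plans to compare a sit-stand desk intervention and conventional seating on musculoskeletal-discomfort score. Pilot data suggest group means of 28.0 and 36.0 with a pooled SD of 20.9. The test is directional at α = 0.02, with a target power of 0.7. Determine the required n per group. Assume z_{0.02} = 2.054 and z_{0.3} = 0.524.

Cohen's d = |M₁ − M₂| / SD_pooled = |28.0 − 36.0| / 20.9 = 8.0 / 20.9 = 0.383.
For two independent groups with equal n: n = 2·((z_{α} + z_β) / d)².
z_{α} + z_β = 2.054 + 0.524 = 2.578.
n = 2 × (2.578 / 0.383)² = 2 × 6.731² = 2 × 45.31 = 90.6.
Round up to the next whole participant.

n = 91 per group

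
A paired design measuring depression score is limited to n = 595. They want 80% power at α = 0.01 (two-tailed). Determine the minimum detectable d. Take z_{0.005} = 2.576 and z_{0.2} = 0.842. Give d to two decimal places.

d_min ≈ 0.14

For a single sample (or paired design) of n = 595: d_min = (z_{α/2} + z_β)/√n.
z-sum = 2.576 + 0.842 = 3.418.
d_min = 3.418 / √595 = 3.418 / 24.393 = 0.140.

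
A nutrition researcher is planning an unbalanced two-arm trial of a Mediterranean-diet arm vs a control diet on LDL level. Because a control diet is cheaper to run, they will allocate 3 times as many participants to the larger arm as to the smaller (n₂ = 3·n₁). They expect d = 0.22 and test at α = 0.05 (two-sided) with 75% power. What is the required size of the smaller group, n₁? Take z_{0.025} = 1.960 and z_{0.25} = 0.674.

With allocation ratio k = n₂/n₁ = 3, Var(x̄₁−x̄₂) = σ²(1/n₁ + 1/(k·n₁)) = σ²·(k+1)/(k·n₁).
So n₁ = (1 + 1/k)·((z_{α/2} + z_β)/d)² = 1.333 × (2.634/0.22)².
n₁ = 1.333 × 143.35 = 191.1.
Round up: n₁ = 192, giving n₂ = 3 × 192 = 576.

n₁ = 192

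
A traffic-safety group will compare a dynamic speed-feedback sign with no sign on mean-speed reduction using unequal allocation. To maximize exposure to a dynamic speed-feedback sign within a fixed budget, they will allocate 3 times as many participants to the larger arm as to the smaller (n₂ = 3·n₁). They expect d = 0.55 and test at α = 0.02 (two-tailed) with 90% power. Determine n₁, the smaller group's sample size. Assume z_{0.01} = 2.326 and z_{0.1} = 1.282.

With allocation ratio k = n₂/n₁ = 3, Var(x̄₁−x̄₂) = σ²(1/n₁ + 1/(k·n₁)) = σ²·(k+1)/(k·n₁).
So n₁ = (1 + 1/k)·((z_{α/2} + z_β)/d)² = 1.333 × (3.608/0.55)².
n₁ = 1.333 × 43.03 = 57.4.
Round up: n₁ = 58, giving n₂ = 3 × 58 = 174.

n₁ = 58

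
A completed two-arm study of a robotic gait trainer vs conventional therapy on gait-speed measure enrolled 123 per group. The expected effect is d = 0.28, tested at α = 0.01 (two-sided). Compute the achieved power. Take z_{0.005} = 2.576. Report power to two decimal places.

For two equal groups, power = Φ(d·√(n/2) − z_{α/2}).
d·√(n/2) = 0.28 × √(123/2) = 0.28 × 7.842 = 2.196.
z_β = 2.196 − 2.576 = -0.380.
Power = Φ(-0.380) = 0.352.

power ≈ 0.35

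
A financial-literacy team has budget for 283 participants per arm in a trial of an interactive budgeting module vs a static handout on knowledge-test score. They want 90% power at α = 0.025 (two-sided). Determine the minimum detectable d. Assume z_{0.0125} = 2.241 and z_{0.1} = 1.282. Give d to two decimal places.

For two independent groups of n = 283 each: d_min = (z_{α/2} + z_β)·√(2/n).
z-sum = 2.241 + 1.282 = 3.523.
d_min = 3.523 × √(2/283) = 3.523 × 0.0841 = 0.296.

d_min ≈ 0.30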